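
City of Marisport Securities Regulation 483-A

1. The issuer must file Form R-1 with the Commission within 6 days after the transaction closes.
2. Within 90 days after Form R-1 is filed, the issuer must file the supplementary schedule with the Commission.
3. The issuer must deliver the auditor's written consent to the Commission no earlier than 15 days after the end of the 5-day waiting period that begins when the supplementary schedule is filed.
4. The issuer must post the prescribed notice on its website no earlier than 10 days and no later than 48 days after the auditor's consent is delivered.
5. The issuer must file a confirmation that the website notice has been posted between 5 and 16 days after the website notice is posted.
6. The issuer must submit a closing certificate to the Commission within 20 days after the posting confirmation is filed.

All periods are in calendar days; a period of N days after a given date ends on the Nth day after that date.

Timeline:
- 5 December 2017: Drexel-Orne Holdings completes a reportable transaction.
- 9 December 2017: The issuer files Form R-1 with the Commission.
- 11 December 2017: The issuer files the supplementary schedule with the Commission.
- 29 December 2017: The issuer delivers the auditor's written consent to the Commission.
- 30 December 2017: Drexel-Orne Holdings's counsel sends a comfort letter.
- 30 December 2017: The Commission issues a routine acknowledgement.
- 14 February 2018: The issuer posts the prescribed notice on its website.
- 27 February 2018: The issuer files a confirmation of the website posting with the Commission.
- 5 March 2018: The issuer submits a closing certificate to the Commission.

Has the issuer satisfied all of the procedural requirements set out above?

Step 1: 6 days after 5 December 2017 (when the transaction closes) is 11 December 2017; done 9 December 2017 — timely.
Step 2: 90 days after 9 December 2017 (when Form R-1 is filed) is 9 March 2018; completed 11 December 2017, before the deadline.
Step 3: the earliest permitted date is 15 days after 16 December 2017 (end of the 5-day waiting period, which began when the supplementary schedule is filed on 11 December 2017), i.e. 31 December 2017; done 29 December 2017 — 2 days too early.
The procedure was therefore not followed at step 3.

No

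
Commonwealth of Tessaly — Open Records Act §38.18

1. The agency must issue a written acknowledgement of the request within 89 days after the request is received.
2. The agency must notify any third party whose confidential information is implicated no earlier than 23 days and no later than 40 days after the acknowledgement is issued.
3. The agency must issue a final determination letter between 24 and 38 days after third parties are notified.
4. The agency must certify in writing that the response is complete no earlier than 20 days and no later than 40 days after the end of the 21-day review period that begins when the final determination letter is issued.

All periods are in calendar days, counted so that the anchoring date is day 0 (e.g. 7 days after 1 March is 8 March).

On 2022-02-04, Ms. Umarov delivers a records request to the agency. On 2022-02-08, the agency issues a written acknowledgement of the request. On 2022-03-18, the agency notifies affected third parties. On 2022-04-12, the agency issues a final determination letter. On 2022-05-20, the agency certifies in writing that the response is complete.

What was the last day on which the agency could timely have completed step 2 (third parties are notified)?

2022-03-20

Step 2 runs from 2022-02-08, when the acknowledgement is issued. The window is 23–40 days after 2022-02-08; it closes on 2022-03-20.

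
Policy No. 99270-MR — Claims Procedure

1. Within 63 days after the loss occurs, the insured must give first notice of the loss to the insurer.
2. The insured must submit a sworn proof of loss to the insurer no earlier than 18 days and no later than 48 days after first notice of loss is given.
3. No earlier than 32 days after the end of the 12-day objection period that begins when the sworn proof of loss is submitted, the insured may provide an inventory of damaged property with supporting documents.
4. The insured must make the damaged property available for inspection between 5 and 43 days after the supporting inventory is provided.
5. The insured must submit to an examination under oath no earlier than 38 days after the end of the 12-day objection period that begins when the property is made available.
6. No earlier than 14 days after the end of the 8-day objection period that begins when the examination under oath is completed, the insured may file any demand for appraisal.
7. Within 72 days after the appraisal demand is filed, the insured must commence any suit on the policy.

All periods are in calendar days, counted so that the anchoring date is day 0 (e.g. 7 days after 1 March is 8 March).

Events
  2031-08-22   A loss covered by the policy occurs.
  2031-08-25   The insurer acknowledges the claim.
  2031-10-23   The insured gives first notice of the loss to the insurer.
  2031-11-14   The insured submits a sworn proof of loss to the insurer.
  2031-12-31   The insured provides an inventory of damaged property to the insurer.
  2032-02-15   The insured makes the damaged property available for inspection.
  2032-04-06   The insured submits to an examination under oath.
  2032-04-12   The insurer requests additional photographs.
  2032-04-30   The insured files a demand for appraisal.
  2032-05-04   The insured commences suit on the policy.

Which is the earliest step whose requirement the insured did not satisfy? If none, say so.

(1) due by 2031-08-22 + 63 days = 2031-10-24; 2031-10-23 is within that limit.
(2) the permitted window runs from 2031-10-23 + 18 = 2031-11-10 to 2031-10-23 + 48 = 2031-12-10; done 2031-11-14, which is between those dates.
(3) permitted from 2031-11-26 + 32 days = 2031-12-28 onward; done 2031-12-31, after the minimum wait.
(4) the permitted window runs from 2031-12-31 + 5 = 2032-01-05 to 2031-12-31 + 43 = 2032-02-12; 2032-02-15 is 3 days past the end of the window.

Step 4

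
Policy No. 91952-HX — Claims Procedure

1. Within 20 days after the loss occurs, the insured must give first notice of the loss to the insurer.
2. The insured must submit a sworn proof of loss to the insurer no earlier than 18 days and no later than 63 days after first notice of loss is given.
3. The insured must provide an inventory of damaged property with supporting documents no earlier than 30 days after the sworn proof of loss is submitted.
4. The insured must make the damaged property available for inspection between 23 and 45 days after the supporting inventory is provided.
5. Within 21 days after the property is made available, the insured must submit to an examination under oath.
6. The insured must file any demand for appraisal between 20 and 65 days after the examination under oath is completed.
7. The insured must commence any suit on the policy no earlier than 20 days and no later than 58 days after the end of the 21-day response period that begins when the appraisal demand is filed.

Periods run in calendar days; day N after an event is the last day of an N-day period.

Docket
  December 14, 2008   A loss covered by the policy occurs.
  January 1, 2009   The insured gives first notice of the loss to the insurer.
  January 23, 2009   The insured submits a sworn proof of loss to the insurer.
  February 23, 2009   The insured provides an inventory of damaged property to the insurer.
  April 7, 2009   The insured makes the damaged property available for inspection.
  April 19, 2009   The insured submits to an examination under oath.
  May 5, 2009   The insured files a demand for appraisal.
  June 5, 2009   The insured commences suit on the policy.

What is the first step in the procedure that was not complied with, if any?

Step 6

(1) due by December 14, 2008 + 20 days = January 3, 2009; completed January 1, 2009, before the deadline.
(2) the permitted window runs from January 1, 2009 + 18 = January 19, 2009 to January 1, 2009 + 63 = March 5, 2009; done January 23, 2009 — within the window.
(3) permitted from January 23, 2009 + 30 days = February 22, 2009 onward; done February 23, 2009, after the minimum wait.
(4) the permitted window runs from February 23, 2009 + 23 = March 18, 2009 to February 23, 2009 + 45 = April 9, 2009; April 7, 2009 falls inside that range.
(5) due by April 7, 2009 + 21 days = April 28, 2009; completed April 19, 2009, before the deadline.
(6) the permitted window runs from April 19, 2009 + 20 = May 9, 2009 to April 19, 2009 + 65 = June 23, 2009; done May 5, 2009 — 4 days before the window opened.
The analysis stops there.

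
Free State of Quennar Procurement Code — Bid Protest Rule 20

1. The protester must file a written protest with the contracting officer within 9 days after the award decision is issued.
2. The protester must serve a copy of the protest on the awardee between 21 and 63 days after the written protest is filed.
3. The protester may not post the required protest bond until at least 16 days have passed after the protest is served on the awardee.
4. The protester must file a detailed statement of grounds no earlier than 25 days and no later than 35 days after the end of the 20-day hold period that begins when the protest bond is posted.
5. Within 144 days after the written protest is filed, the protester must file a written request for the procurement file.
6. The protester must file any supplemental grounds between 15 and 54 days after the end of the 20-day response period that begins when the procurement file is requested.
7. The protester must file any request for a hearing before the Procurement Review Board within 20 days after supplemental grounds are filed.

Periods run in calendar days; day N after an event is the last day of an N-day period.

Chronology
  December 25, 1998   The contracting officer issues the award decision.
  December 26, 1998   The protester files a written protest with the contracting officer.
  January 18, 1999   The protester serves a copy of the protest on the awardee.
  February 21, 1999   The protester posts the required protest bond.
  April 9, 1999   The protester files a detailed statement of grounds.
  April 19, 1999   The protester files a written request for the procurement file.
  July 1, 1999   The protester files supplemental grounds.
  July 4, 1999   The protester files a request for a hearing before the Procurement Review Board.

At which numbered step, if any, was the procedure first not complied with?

(1) due by December 25, 1998 + 9 days = January 3, 1999; December 26, 1998 is within that limit.
(2) the permitted window runs from December 26, 1998 + 21 = January 16, 1999 to December 26, 1998 + 63 = February 27, 1999; done January 18, 1999, which is between those dates.
(3) permitted from January 18, 1999 + 16 days = February 3, 1999 onward; done February 21, 1999 — permitted.
(4) the permitted window runs from March 13, 1999 + 25 = April 7, 1999 to March 13, 1999 + 35 = April 17, 1999; done April 9, 1999, which is between those dates.
(5) due by December 26, 1998 + 144 days = May 19, 1999; April 19, 1999 is within that limit.
(6) the permitted window runs from May 9, 1999 + 15 = May 24, 1999 to May 9, 1999 + 54 = July 2, 1999; July 1, 1999 falls inside that range.
(7) due by July 1, 1999 + 20 days = July 21, 1999; completed July 4, 1999, before the deadline.

None — every step was satisfied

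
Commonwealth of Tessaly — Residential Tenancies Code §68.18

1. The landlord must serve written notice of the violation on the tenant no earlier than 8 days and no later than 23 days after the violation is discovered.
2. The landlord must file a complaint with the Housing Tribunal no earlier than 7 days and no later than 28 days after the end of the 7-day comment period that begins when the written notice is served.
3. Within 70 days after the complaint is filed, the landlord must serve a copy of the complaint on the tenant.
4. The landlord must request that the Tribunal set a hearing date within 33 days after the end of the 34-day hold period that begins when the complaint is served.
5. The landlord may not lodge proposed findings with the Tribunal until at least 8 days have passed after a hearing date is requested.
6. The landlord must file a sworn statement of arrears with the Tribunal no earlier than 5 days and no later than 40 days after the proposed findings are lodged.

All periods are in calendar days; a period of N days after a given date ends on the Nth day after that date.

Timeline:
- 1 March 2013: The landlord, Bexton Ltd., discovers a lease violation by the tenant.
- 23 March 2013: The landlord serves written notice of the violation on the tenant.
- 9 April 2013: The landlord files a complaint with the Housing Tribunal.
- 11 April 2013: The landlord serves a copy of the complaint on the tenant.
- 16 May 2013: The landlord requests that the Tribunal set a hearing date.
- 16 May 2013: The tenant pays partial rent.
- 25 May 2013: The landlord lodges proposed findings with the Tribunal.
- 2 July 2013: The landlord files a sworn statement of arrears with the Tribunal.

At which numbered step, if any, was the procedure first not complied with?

Step 1 — 8 and 23 days from 1 March 2013 (when the violation is discovered) are 9 March 2013 and 24 March 2013 respectively; done 23 March 2013 — within the window.
Step 2 — 7 and 28 days from 30 March 2013 (end of the 7-day comment period, which began when the written notice is served on 23 March 2013) are 6 April 2013 and 27 April 2013 respectively; done 9 April 2013, which is between those dates.
Step 3 — counting 70 days from 9 April 2013 (when the complaint is filed) gives a deadline of 18 June 2013; completed 11 April 2013, before the deadline.
Step 4 — counting 33 days from 15 May 2013 (end of the 34-day hold period, which began when the complaint is served on 11 April 2013) gives a deadline of 17 June 2013; completed 16 May 2013, before the deadline.
Step 5 — must wait 8 days from 16 May 2013 (when a hearing date is requested), so not before 24 May 2013; done 25 May 2013 — permitted.
Step 6 — 5 and 40 days from 25 May 2013 (when the proposed findings are lodged) are 30 May 2013 and 4 July 2013 respectively; done 2 July 2013 — within the window.

None — every step was satisfied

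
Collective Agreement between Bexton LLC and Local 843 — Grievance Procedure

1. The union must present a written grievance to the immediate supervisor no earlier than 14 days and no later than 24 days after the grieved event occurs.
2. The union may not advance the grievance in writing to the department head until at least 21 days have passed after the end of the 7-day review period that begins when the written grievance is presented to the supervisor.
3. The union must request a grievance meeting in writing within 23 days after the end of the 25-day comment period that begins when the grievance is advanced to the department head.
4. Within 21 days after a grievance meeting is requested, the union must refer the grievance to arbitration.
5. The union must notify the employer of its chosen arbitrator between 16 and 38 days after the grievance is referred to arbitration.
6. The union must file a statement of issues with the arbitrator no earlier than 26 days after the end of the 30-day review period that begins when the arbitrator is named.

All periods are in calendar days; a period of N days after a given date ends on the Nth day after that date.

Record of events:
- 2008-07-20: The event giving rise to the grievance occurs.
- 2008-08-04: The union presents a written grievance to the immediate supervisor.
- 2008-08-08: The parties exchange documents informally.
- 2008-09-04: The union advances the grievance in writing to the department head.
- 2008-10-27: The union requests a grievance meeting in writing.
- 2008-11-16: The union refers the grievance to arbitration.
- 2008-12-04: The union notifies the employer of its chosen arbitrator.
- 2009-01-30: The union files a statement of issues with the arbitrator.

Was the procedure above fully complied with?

No

Step 1 — 14 and 24 days from 2008-07-20 (when the grieved event occurs) are 2008-08-03 and 2008-08-13 respectively; 2008-08-04 falls inside that range.
Step 2 — must wait 21 days from 2008-08-11 (end of the 7-day review period, which began when the written grievance is presented to the supervisor on 2008-08-04), so not before 2008-09-01; 2008-09-04 is on or after that date.
Step 3 — counting 23 days from 2008-09-29 (end of the 25-day comment period, which began when the grievance is advanced to the department head on 2008-09-04) gives a deadline of 2008-10-22; not done until 2008-10-27, 5 days after the deadline.
Later steps need not be reached.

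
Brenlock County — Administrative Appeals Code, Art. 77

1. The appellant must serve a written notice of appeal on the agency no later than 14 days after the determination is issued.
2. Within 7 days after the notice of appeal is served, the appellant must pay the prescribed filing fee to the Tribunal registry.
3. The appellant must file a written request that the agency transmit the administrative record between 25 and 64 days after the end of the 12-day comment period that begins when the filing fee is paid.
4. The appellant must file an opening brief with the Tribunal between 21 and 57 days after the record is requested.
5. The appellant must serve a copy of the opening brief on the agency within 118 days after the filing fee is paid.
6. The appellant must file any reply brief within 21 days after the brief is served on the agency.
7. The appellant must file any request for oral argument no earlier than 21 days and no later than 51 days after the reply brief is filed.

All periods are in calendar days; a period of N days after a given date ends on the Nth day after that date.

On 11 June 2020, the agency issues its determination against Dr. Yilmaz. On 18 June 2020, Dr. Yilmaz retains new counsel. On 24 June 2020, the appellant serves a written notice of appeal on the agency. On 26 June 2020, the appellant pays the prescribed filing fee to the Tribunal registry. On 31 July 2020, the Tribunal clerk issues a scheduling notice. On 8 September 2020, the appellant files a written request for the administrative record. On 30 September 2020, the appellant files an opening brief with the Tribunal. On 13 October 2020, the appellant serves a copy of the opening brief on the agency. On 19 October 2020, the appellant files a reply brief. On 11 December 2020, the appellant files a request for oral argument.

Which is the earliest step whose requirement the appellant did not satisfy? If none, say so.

Step 7

(1) due by 11 June 2020 + 14 days = 25 June 2020; 24 June 2020 is within that limit.
(2) due by 24 June 2020 + 7 days = 1 July 2020; 26 June 2020 is within that limit.
(3) the permitted window runs from 8 July 2020 + 25 = 2 August 2020 to 8 July 2020 + 64 = 10 September 2020; 8 September 2020 falls inside that range.
(4) the permitted window runs from 8 September 2020 + 21 = 29 September 2020 to 8 September 2020 + 57 = 4 November 2020; done 30 September 2020 — within the window.
(5) due by 26 June 2020 + 118 days = 22 October 2020; completed 13 October 2020, before the deadline.
(6) due by 13 October 2020 + 21 days = 3 November 2020; 19 October 2020 is within that limit.
(7) the permitted window runs from 19 October 2020 + 21 = 9 November 2020 to 19 October 2020 + 51 = 9 December 2020; 11 December 2020 is 2 days past the end of the window.
That is the first point of non-compliance.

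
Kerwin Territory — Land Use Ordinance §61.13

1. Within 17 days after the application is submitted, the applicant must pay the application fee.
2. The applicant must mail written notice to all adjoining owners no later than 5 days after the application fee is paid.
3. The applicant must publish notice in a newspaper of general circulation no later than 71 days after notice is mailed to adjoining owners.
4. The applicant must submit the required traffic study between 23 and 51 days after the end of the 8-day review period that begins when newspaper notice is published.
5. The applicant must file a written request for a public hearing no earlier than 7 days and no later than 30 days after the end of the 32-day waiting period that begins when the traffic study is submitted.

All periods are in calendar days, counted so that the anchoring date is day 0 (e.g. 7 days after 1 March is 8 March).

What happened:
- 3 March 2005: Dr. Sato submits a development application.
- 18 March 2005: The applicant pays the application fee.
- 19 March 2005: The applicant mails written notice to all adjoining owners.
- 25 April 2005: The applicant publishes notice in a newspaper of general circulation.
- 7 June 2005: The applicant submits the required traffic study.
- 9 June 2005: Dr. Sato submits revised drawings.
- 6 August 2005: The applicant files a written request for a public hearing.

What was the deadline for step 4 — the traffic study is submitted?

23 June 2005

Newspaper notice is published on 25 April 2005; the 8-day review period therefore ends 3 May 2005, and step 4 runs from that date. The window is 23–51 days after 3 May 2005; it closes on 23 June 2005.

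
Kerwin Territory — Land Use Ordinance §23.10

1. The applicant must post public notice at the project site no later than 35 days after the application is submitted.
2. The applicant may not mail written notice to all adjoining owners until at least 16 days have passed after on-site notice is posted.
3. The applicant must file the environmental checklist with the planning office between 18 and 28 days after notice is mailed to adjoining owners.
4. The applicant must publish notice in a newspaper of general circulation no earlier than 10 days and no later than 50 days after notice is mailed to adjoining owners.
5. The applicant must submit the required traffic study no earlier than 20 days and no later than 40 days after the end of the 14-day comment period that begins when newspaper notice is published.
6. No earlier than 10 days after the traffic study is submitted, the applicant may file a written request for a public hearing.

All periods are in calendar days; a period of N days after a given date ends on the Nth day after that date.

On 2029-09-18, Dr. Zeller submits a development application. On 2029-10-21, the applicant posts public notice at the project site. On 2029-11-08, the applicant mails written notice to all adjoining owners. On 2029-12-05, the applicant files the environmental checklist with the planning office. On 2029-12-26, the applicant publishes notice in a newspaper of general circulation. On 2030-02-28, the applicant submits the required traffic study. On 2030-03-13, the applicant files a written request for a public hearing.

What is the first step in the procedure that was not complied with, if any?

Step 5

Step 1: 35 days after 2029-09-18 (when the application is submitted) is 2029-10-23; 2029-10-21 is within that limit.
Step 2: the earliest permitted date is 16 days after 2029-10-21 (when on-site notice is posted), i.e. 2029-11-06; 2029-11-08 is on or after that date.
Step 3: the window is 18–28 days after 2029-11-08 (when notice is mailed to adjoining owners), so 2029-11-26 through 2029-12-06; done 2029-12-05, which is between those dates.
Step 4: the window is 10–50 days after 2029-11-08 (when notice is mailed to adjoining owners), so 2029-11-18 through 2029-12-28; 2029-12-26 falls inside that range.
Step 5: the window is 20–40 days after 2030-01-09 (end of the 14-day comment period, which began when newspaper notice is published on 2029-12-26), so 2030-01-29 through 2030-02-18; 2030-02-28 is 10 days past the end of the window.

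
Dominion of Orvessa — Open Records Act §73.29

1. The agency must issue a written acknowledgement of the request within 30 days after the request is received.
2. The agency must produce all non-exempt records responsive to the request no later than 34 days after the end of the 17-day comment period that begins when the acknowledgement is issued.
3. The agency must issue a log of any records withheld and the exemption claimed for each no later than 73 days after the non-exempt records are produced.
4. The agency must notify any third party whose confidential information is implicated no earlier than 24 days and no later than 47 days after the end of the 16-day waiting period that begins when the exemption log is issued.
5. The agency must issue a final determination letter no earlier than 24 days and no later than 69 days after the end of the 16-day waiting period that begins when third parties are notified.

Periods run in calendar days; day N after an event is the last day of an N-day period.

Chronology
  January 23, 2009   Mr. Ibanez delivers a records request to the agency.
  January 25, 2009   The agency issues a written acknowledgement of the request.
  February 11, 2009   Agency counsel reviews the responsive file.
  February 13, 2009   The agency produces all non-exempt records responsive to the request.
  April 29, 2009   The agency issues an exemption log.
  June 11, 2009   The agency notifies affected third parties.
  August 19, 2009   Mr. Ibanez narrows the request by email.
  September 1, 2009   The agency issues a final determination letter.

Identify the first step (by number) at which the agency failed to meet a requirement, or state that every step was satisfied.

Step 1: 30 days after January 23, 2009 (when the request is received) is February 22, 2009; completed January 25, 2009, before the deadline.
Step 2: 34 days after February 11, 2009 (end of the 17-day comment period, which began when the acknowledgement is issued on January 25, 2009) is March 17, 2009; February 13, 2009 is within that limit.
Step 3: 73 days after February 13, 2009 (when the non-exempt records are produced) is April 27, 2009; not done until April 29, 2009, 2 days after the deadline.

Step 3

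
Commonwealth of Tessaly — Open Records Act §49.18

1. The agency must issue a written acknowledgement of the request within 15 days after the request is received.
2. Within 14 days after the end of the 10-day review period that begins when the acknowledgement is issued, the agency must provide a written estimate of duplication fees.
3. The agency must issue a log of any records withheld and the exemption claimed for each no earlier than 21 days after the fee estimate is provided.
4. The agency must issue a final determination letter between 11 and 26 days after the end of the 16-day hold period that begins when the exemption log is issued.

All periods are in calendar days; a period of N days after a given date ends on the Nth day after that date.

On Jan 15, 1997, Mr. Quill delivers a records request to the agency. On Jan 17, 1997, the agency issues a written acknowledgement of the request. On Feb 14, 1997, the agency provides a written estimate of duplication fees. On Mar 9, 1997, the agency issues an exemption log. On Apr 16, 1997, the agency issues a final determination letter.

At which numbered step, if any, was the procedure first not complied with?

Step 2

Step 1 — counting 15 days from Jan 15, 1997 (when the request is received) gives a deadline of Jan 30, 1997; Jan 17, 1997 is within that limit.
Step 2 — counting 14 days from Jan 27, 1997 (end of the 10-day review period, which began when the acknowledgement is issued on Jan 17, 1997) gives a deadline of Feb 10, 1997; not done until Feb 14, 1997, 4 days after the deadline.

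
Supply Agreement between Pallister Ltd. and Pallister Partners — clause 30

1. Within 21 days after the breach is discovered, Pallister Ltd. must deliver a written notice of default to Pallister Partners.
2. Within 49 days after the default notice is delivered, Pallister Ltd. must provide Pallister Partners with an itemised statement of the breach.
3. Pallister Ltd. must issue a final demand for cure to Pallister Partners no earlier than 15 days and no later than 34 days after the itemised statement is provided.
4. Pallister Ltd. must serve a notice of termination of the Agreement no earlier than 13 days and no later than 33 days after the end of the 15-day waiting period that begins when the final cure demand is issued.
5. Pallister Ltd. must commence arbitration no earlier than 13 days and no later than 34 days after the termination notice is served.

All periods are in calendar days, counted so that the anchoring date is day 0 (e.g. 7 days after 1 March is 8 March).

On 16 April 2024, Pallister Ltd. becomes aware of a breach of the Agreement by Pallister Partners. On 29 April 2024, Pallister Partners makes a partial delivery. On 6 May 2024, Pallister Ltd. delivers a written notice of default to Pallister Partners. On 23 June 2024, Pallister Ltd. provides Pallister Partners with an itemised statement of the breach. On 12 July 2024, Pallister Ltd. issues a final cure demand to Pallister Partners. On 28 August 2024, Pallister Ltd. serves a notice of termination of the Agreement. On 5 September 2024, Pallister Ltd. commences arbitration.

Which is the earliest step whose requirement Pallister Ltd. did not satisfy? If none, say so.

Step 5

Step 1 — counting 21 days from 16 April 2024 (when the breach is discovered) gives a deadline of 7 May 2024; completed 6 May 2024, before the deadline.
Step 2 — counting 49 days from 6 May 2024 (when the default notice is delivered) gives a deadline of 24 June 2024; 23 June 2024 is within that limit.
Step 3 — 15 and 34 days from 23 June 2024 (when the itemised statement is provided) are 8 July 2024 and 27 July 2024 respectively; 12 July 2024 falls inside that range.
Step 4 — 13 and 33 days from 27 July 2024 (end of the 15-day waiting period, which began when the final cure demand is issued on 12 July 2024) are 9 August 2024 and 29 August 2024 respectively; done 28 August 2024, which is between those dates.
Step 5 — 13 and 34 days from 28 August 2024 (when the termination notice is served) are 10 September 2024 and 1 October 2024 respectively; done 5 September 2024 — 5 days before the window opened.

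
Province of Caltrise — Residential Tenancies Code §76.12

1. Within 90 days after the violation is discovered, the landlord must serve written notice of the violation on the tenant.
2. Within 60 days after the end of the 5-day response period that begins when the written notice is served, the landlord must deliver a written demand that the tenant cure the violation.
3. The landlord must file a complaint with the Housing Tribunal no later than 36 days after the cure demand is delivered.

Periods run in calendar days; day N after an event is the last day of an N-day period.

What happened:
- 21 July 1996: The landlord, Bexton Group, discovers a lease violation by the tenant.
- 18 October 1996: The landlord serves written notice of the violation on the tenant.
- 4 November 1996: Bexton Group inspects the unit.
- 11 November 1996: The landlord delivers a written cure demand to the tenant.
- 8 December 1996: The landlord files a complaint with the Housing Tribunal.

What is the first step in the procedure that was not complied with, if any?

Step 1: 90 days after 21 July 1996 (when the violation is discovered) is 19 October 1996; done 18 October 1996 — timely.
Step 2: 60 days after 23 October 1996 (end of the 5-day response period, which began when the written notice is served on 18 October 1996) is 22 December 1996; 11 November 1996 is within that limit.
Step 3: 36 days after 11 November 1996 (when the cure demand is delivered) is 17 December 1996; 8 December 1996 is within that limit.

None — every step was satisfied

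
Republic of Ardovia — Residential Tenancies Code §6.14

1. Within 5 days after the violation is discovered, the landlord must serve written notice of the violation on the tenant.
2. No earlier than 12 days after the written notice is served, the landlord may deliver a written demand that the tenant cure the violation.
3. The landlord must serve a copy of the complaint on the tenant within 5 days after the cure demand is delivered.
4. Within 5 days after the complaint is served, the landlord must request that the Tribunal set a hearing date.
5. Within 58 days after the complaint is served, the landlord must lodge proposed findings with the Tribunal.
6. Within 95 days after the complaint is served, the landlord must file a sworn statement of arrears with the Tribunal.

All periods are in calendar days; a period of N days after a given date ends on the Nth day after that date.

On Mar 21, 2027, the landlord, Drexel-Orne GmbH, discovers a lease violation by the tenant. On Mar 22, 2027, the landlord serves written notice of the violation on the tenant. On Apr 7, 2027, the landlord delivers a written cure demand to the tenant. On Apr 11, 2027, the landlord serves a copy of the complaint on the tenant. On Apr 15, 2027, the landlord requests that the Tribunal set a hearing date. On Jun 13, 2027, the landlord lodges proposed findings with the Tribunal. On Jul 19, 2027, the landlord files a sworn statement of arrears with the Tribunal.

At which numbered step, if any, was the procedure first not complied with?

Step 5

Step 1 — counting 5 days from Mar 21, 2027 (when the violation is discovered) gives a deadline of Mar 26, 2027; done Mar 22, 2027 — timely.
Step 2 — must wait 12 days from Mar 22, 2027 (when the written notice is served), so not before Apr 3, 2027; done Apr 7, 2027, after the minimum wait.
Step 3 — counting 5 days from Apr 7, 2027 (when the cure demand is delivered) gives a deadline of Apr 12, 2027; done Apr 11, 2027 — timely.
Step 4 — counting 5 days from Apr 11, 2027 (when the complaint is served) gives a deadline of Apr 16, 2027; Apr 15, 2027 is within that limit.
Step 5 — counting 58 days from Apr 11, 2027 (when the complaint is served) gives a deadline of Jun 8, 2027; Jun 13, 2027 misses that deadline by 5 days.
No need to go further; step 5 was not satisfied.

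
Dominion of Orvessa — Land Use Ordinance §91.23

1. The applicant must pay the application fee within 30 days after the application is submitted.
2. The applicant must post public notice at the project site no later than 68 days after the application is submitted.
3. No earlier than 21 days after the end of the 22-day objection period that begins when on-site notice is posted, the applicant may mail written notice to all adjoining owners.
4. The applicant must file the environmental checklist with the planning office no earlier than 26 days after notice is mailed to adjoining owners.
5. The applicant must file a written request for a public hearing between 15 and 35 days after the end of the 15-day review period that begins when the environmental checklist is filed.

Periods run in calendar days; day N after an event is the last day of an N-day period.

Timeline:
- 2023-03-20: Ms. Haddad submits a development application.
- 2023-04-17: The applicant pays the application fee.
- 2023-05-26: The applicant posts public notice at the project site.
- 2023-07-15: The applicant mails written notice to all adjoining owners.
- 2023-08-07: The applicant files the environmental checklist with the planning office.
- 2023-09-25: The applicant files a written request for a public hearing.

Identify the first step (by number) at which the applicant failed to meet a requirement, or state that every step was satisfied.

Step 4

(1) due by 2023-03-20 + 30 days = 2023-04-19; 2023-04-17 is within that limit.
(2) due by 2023-03-20 + 68 days = 2023-05-27; done 2023-05-26 — timely.
(3) permitted from 2023-06-17 + 21 days = 2023-07-08 onward; done 2023-07-15, after the minimum wait.
(4) permitted from 2023-07-15 + 26 days = 2023-08-10 onward; 2023-08-07 is 3 days before the earliest permitted date.
That is the first point of non-compliance.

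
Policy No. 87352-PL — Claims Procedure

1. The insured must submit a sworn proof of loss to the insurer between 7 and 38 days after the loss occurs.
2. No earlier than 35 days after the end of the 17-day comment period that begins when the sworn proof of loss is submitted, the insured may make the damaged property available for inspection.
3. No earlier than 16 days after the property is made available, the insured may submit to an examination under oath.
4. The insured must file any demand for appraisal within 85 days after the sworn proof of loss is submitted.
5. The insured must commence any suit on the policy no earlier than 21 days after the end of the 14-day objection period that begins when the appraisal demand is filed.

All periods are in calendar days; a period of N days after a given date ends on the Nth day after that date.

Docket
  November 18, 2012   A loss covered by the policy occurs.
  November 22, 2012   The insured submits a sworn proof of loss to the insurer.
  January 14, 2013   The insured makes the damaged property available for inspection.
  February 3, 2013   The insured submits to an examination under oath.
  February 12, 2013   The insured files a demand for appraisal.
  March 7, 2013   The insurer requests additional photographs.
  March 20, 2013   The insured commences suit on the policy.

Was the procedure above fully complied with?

Step 1 — 7 and 38 days from November 18, 2012 (when the loss occurs) are November 25, 2012 and December 26, 2012 respectively; done November 22, 2012 — 3 days before the window opened.

No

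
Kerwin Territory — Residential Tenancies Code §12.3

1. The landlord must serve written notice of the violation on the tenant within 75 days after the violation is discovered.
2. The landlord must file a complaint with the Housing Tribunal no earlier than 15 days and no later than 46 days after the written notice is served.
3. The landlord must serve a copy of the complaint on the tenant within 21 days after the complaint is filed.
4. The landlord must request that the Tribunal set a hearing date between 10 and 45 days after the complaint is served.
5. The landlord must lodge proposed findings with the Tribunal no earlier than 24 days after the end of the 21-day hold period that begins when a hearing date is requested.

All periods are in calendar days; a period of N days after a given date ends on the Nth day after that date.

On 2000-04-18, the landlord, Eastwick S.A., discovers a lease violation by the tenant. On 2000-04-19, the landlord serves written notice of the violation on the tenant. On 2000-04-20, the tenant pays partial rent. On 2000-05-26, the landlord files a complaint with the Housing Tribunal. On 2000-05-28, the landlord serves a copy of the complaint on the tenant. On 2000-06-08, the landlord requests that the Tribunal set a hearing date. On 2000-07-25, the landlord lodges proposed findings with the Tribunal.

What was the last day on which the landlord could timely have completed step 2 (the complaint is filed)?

Step 2 runs from 2000-04-19, when the written notice is served. The window is 15–46 days after 2000-04-19; it closes on 2000-06-04.

2000-06-04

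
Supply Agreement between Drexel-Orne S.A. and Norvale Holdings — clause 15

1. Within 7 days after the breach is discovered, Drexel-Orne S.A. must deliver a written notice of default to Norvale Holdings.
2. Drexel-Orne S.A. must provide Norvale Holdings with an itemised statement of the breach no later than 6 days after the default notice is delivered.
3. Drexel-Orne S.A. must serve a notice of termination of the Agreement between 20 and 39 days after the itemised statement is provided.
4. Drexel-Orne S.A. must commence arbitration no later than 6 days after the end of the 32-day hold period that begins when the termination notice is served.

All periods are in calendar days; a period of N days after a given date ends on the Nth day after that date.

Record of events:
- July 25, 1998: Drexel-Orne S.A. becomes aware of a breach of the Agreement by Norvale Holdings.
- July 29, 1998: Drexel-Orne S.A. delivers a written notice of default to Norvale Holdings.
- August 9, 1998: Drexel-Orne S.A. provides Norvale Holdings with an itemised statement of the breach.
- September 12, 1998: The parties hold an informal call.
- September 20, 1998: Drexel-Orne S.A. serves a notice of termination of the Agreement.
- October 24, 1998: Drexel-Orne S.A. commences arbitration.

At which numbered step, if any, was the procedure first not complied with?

Step 1: 7 days after July 25, 1998 (when the breach is discovered) is August 1, 1998; July 29, 1998 is within that limit.
Step 2: 6 days after July 29, 1998 (when the default notice is delivered) is August 4, 1998; not done until August 9, 1998, 5 days after the deadline.
No need to go further; step 2 was not satisfied.

Step 2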